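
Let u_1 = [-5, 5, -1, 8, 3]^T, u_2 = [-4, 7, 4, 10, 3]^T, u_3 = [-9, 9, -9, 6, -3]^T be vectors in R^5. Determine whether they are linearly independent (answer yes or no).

Form the matrix with these vectors as rows and row reduce.
R2 ← R2 − (4/5)·R1: [0, 3, 24/5, 18/5, 3/5]
R3 ← R3 − (9/5)·R1: [0, 0, -36/5, -42/5, -42/5]
3 nonzero rows, so the 3 vectors span a space of dimension 3.
Since 3 = 3, the vectors are linearly independent.

yes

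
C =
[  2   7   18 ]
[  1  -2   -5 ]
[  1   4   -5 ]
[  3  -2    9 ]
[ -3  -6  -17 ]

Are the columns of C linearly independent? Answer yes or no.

Row reduce C to echelon form.
R2 ← R2 − (1/2)·R1: [0, -11/2, -14]
R3 ← R3 − (1/2)·R1: [0, 1/2, -14]
R4 ← R4 − (3/2)·R1: [0, -25/2, -18]
R5 ← R5 + (3/2)·R1: [0, 9/2, 10]
R3 ← R3 + (1/11)·R2: [0, 0, -168/11]
R4 ← R4 − (25/11)·R2: [0, 0, 152/11]
R5 ← R5 + (9/11)·R2: [0, 0, -16/11]
R4 ← R4 + (19/21)·R3: [0, 0, 0]
R5 ← R5 − (2/21)·R3: [0, 0, 0]
3 pivots among 3 columns.
Every column is a pivot column, so the columns are linearly independent.

yes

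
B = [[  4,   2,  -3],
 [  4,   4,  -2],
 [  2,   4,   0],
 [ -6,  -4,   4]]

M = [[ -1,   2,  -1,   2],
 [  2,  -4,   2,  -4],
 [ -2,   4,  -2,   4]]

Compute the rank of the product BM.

First compute BM:
[[  6, -12,   6, -12],
 [  8, -16,   8, -16],
 [  6, -12,   6, -12],
 [-10,  20, -10,  20]]
Now row reduce the product.
R2 ← R2 − (4/3)·R1: [0, 0, 0, 0]
R3 ← R3 − R1: [0, 0, 0, 0]
R4 ← R4 + (5/3)·R1: [0, 0, 0, 0]
1 nonzero row, so rank(BM) = 1.

1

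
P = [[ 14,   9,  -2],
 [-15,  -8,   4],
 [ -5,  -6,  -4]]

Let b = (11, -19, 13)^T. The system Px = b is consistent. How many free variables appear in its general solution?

0

Row reduce the augmented matrix [P | b].
R2 ← R2 + (15/14)·R1: [0, 23/14, 13/7, -101/14]
R3 ← R3 + (5/14)·R1: [0, -39/14, -33/7, 237/14]
R3 ← R3 + (39/23)·R2: [0, 0, -36/23, 108/23]
The echelon form has 3 nonzero rows, and every pivot lies in the first 3 columns, so rank(P) = rank([P|b]) = 3.
The system is consistent.
Free variables = (unknowns) − (rank) = 3 − 3 = 0.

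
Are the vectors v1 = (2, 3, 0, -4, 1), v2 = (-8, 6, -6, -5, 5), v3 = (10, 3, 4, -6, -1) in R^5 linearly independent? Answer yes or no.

no

Form the matrix with these vectors as rows and row reduce.
R2 ← R2 + (4)·R1: [0, 18, -6, -21, 9]
R3 ← R3 − (5)·R1: [0, -12, 4, 14, -6]
R3 ← R3 + (2/3)·R2: [0, 0, 0, 0, 0]
2 nonzero rows, so the 3 vectors span a space of dimension 2.
Since 2 < 3, the vectors are linearly dependent.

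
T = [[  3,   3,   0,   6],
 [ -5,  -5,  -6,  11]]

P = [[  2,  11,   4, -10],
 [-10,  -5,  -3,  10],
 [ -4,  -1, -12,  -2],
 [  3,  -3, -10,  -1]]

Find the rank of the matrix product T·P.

2

First compute TP:
[[ -6,   0, -57,  -6],
 [ 97, -57, -43,   1]]
Now row reduce the product.
R2 ← R2 + (97/6)·R1: [0, -57, -1929/2, -96]
2 nonzero rows, so rank(TP) = 2.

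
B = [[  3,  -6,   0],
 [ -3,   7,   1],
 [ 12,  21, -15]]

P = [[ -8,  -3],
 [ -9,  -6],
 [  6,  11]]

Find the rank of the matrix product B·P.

2

First compute BP:
[[ 30,  27],
 [-33, -22],
 [-375, -327]]
Now row reduce the product.
R2 ← R2 + (11/10)·R1: [0, 77/10]
R3 ← R3 + (25/2)·R1: [0, 21/2]
R3 ← R3 − (15/11)·R2: [0, 0]
2 nonzero rows, so rank(BP) = 2.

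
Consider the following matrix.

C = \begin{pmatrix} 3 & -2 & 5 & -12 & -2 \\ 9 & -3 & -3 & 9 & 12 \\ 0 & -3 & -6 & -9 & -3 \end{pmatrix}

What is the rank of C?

3

Row reduce to echelon form.
R2 ← R2 − (3)·R1: [0, 3, -18, 45, 18]
R3 ← R3 + R2: [0, 0, -24, 36, 15]
Echelon form has 3 nonzero rows, so rank(C) = 3.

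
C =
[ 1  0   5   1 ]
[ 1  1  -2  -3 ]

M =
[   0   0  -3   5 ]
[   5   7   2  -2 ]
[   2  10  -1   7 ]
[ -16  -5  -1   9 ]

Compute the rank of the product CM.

2

First compute CM:
[[ -6,  45,  -9,  49],
 [ 49,   2,   4, -38]]
Now row reduce the product.
R2 ← R2 + (49/6)·R1: [0, 739/2, -139/2, 2173/6]
2 nonzero rows, so rank(CM) = 2.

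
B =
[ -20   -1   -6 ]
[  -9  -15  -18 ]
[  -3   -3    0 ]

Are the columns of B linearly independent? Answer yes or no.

Row reduce B to echelon form.
R2 ← R2 − (9/20)·R1: [0, -291/20, -153/10]
R3 ← R3 − (3/20)·R1: [0, -57/20, 9/10]
R3 ← R3 − (19/97)·R2: [0, 0, 378/97]
3 pivots among 3 columns.
Every column is a pivot column, so the columns are linearly independent.

yes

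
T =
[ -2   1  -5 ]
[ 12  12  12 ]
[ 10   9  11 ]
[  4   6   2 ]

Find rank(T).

2

Row reduce to echelon form.
R2 ← R2 + (6)·R1: [0, 18, -18]
R3 ← R3 + (5)·R1: [0, 14, -14]
R4 ← R4 + (2)·R1: [0, 8, -8]
R3 ← R3 − (7/9)·R2: [0, 0, 0]
R4 ← R4 − (4/9)·R2: [0, 0, 0]
Echelon form has 2 nonzero rows, so rank(T) = 2.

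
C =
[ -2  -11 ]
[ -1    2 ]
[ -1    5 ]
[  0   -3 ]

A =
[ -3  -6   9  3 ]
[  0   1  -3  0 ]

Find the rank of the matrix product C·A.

2

First compute CA:
[[  6,   1,  15,  -6],
 [  3,   8, -15,  -3],
 [  3,  11, -24,  -3],
 [  0,  -3,   9,   0]]
Now row reduce the product.
R2 ← R2 − (1/2)·R1: [0, 15/2, -45/2, 0]
R3 ← R3 − (1/2)·R1: [0, 21/2, -63/2, 0]
R3 ← R3 − (7/5)·R2: [0, 0, 0, 0]
R4 ← R4 + (2/5)·R2: [0, 0, 0, 0]
2 nonzero rows, so rank(CA) = 2.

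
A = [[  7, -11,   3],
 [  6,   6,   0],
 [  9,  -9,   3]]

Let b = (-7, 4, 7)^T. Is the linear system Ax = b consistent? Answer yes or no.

no

Row reduce the augmented matrix [A | b].
R2 ← R2 − (6/7)·R1: [0, 108/7, -18/7, 10]
R3 ← R3 − (9/7)·R1: [0, 36/7, -6/7, 16]
R3 ← R3 − (1/3)·R2: [0, 0, 0, 38/3]
The echelon form has 3 nonzero rows; the last pivot sits in the augmented column, so rank(A) = 2 but rank([A|b]) = 3.
Since the ranks differ, the system is inconsistent.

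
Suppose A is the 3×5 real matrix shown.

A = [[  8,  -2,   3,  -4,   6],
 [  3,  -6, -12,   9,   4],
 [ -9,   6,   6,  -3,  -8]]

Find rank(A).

Row reduce to echelon form.
R2 ← R2 − (3/8)·R1: [0, -21/4, -105/8, 21/2, 7/4]
R3 ← R3 + (9/8)·R1: [0, 15/4, 75/8, -15/2, -5/4]
R3 ← R3 + (5/7)·R2: [0, 0, 0, 0, 0]
Echelon form has 2 nonzero rows, so rank(A) = 2.

2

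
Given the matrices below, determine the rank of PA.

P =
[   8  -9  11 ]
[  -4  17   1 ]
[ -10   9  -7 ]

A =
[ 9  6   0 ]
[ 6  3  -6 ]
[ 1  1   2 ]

2

First compute PA:
[[ 29,  32,  76],
 [ 67,  28, -100],
 [-43, -40, -68]]
Now row reduce the product.
R2 ← R2 − (67/29)·R1: [0, -1332/29, -7992/29]
R3 ← R3 + (43/29)·R1: [0, 216/29, 1296/29]
R3 ← R3 + (6/37)·R2: [0, 0, 0]
2 nonzero rows, so rank(PA) = 2.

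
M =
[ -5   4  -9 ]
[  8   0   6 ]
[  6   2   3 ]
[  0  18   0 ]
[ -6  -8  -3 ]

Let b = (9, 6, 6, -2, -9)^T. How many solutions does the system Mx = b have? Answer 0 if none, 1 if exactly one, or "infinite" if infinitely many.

Row reduce the augmented matrix [M | b].
R2 ← R2 + (8/5)·R1: [0, 32/5, -42/5, 102/5]
R3 ← R3 + (6/5)·R1: [0, 34/5, -39/5, 84/5]
R5 ← R5 − (6/5)·R1: [0, -64/5, 39/5, -99/5]
R3 ← R3 − (17/16)·R2: [0, 0, 9/8, -39/8]
R4 ← R4 − (45/16)·R2: [0, 0, 189/8, -475/8]
R5 ← R5 + (2)·R2: [0, 0, -9, 21]
R4 ← R4 − (21)·R3: [0, 0, 0, 43]
R5 ← R5 + (8)·R3: [0, 0, 0, -18]
R5 ← R5 + (18/43)·R4: [0, 0, 0, 0]
The echelon form has 4 nonzero rows; the last pivot sits in the augmented column, so rank(M) = 3 but rank([M|b]) = 4.
Since the ranks differ, the system is inconsistent.
It has no solutions.

0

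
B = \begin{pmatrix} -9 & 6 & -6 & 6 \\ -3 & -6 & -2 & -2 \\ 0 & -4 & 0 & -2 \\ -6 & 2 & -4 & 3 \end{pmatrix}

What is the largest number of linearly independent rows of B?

Row reduce to echelon form.
R2 ← R2 − (1/3)·R1: [0, -8, 0, -4]
R4 ← R4 − (2/3)·R1: [0, -2, 0, -1]
R3 ← R3 − (1/2)·R2: [0, 0, 0, 0]
R4 ← R4 − (1/4)·R2: [0, 0, 0, 0]
Echelon form has 2 nonzero rows, so rank(B) = 2.
The rank gives the maximum number of linearly independent rows: 2.

2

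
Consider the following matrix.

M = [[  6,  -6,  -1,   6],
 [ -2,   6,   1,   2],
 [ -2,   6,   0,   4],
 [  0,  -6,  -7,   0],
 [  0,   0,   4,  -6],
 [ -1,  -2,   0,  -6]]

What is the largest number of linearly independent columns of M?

4

Row reduce to echelon form.
R2 ← R2 + (1/3)·R1: [0, 4, 2/3, 4]
R3 ← R3 + (1/3)·R1: [0, 4, -1/3, 6]
R6 ← R6 + (1/6)·R1: [0, -3, -1/6, -5]
R3 ← R3 − R2: [0, 0, -1, 2]
R4 ← R4 + (3/2)·R2: [0, 0, -6, 6]
R6 ← R6 + (3/4)·R2: [0, 0, 1/3, -2]
R4 ← R4 − (6)·R3: [0, 0, 0, -6]
R5 ← R5 + (4)·R3: [0, 0, 0, 2]
R6 ← R6 + (1/3)·R3: [0, 0, 0, -4/3]
R5 ← R5 + (1/3)·R4: [0, 0, 0, 0]
R6 ← R6 − (2/9)·R4: [0, 0, 0, 0]
Echelon form has 4 nonzero rows, so rank(M) = 4.
The rank gives the maximum number of linearly independent columns: 4.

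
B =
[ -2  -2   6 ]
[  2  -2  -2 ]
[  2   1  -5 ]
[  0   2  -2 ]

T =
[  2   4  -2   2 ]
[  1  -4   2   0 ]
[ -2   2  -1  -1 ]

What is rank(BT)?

First compute BT:
[[-18,  12,  -6, -10],
 [  6,  12,  -6,   6],
 [ 15,  -6,   3,   9],
 [  6, -12,   6,   2]]
Now row reduce the product.
R2 ← R2 + (1/3)·R1: [0, 16, -8, 8/3]
R3 ← R3 + (5/6)·R1: [0, 4, -2, 2/3]
R4 ← R4 + (1/3)·R1: [0, -8, 4, -4/3]
R3 ← R3 − (1/4)·R2: [0, 0, 0, 0]
R4 ← R4 + (1/2)·R2: [0, 0, 0, 0]
2 nonzero rows, so rank(BT) = 2.

2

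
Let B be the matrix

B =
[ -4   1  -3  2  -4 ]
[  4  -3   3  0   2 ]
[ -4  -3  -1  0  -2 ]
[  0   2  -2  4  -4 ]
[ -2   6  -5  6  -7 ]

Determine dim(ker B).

Row reduce to echelon form.
R2 ← R2 + R1: [0, -2, 0, 2, -2]
R3 ← R3 − R1: [0, -4, 2, -2, 2]
R5 ← R5 − (1/2)·R1: [0, 11/2, -7/2, 5, -5]
R3 ← R3 − (2)·R2: [0, 0, 2, -6, 6]
R4 ← R4 + R2: [0, 0, -2, 6, -6]
R5 ← R5 + (11/4)·R2: [0, 0, -7/2, 21/2, -21/2]
R4 ← R4 + R3: [0, 0, 0, 0, 0]
R5 ← R5 + (7/4)·R3: [0, 0, 0, 0, 0]
3 nonzero rows, so rank(B) = 3.
B has 5 columns; by rank–nullity, nullity = 5 − 3 = 2.

2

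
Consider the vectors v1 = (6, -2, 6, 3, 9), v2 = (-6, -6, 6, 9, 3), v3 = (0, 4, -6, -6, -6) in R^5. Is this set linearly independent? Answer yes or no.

Form the matrix with these vectors as rows and row reduce.
R2 ← R2 + R1: [0, -8, 12, 12, 12]
R3 ← R3 + (1/2)·R2: [0, 0, 0, 0, 0]
2 nonzero rows, so the 3 vectors span a space of dimension 2.
Since 2 < 3, the vectors are linearly dependent.

no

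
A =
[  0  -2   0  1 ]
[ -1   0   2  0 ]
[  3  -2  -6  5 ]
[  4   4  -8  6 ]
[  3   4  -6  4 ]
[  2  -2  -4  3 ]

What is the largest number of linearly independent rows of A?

3

Row reduce to echelon form.
Swap R1 ↔ R2
R3 ← R3 + (3)·R1: [0, -2, 0, 5]
R4 ← R4 + (4)·R1: [0, 4, 0, 6]
R5 ← R5 + (3)·R1: [0, 4, 0, 4]
R6 ← R6 + (2)·R1: [0, -2, 0, 3]
R3 ← R3 − R2: [0, 0, 0, 4]
R4 ← R4 + (2)·R2: [0, 0, 0, 8]
R5 ← R5 + (2)·R2: [0, 0, 0, 6]
R6 ← R6 − R2: [0, 0, 0, 2]
R4 ← R4 − (2)·R3: [0, 0, 0, 0]
R5 ← R5 − (3/2)·R3: [0, 0, 0, 0]
R6 ← R6 − (1/2)·R3: [0, 0, 0, 0]
Echelon form has 3 nonzero rows, so rank(A) = 3.
The rank gives the maximum number of linearly independent rows: 3.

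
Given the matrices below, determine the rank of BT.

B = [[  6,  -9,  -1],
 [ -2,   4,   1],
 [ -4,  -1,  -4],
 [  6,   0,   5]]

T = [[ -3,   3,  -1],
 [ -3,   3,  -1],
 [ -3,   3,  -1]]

1

First compute BT:
[[ 12, -12,   4],
 [ -9,   9,  -3],
 [ 27, -27,   9],
 [-33,  33, -11]]
Now row reduce the product.
R2 ← R2 + (3/4)·R1: [0, 0, 0]
R3 ← R3 − (9/4)·R1: [0, 0, 0]
R4 ← R4 + (11/4)·R1: [0, 0, 0]
1 nonzero row, so rank(BT) = 1.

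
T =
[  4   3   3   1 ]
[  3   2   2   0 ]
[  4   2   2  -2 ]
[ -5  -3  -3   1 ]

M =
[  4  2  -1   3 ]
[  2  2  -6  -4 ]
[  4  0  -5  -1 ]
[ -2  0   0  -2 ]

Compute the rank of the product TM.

First compute TM:
[[ 32,  14, -37,  -5],
 [ 24,  10, -25,  -1],
 [ 32,  12, -26,   6],
 [-40, -16,  38,  -2]]
Now row reduce the product.
R2 ← R2 − (3/4)·R1: [0, -1/2, 11/4, 11/4]
R3 ← R3 − R1: [0, -2, 11, 11]
R4 ← R4 + (5/4)·R1: [0, 3/2, -33/4, -33/4]
R3 ← R3 − (4)·R2: [0, 0, 0, 0]
R4 ← R4 + (3)·R2: [0, 0, 0, 0]
2 nonzero rows, so rank(TM) = 2.

2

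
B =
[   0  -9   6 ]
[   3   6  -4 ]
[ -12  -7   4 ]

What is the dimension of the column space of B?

3

Row reduce to echelon form.
Swap R1 ↔ R2
R3 ← R3 + (4)·R1: [0, 17, -12]
R3 ← R3 + (17/9)·R2: [0, 0, -2/3]
Echelon form has 3 nonzero rows, so rank(B) = 3.
The column space has dimension equal to the rank: 3.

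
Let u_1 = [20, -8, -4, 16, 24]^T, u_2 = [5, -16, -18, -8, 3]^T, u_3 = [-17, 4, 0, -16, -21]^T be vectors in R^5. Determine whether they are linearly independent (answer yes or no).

Form the matrix with these vectors as rows and row reduce.
R2 ← R2 − (1/4)·R1: [0, -14, -17, -12, -3]
R3 ← R3 + (17/20)·R1: [0, -14/5, -17/5, -12/5, -3/5]
R3 ← R3 − (1/5)·R2: [0, 0, 0, 0, 0]
2 nonzero rows, so the 3 vectors span a space of dimension 2.
Since 2 < 3, the vectors are linearly dependent.

no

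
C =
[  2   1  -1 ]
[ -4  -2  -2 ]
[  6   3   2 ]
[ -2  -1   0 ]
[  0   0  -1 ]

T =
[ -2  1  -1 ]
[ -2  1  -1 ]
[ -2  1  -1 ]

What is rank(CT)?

First compute CT:
[[ -4,   2,  -2],
 [ 16,  -8,   8],
 [-22,  11, -11],
 [  6,  -3,   3],
 [  2,  -1,   1]]
Now row reduce the product.
R2 ← R2 + (4)·R1: [0, 0, 0]
R3 ← R3 − (11/2)·R1: [0, 0, 0]
R4 ← R4 + (3/2)·R1: [0, 0, 0]
R5 ← R5 + (1/2)·R1: [0, 0, 0]
1 nonzero row, so rank(CT) = 1.

1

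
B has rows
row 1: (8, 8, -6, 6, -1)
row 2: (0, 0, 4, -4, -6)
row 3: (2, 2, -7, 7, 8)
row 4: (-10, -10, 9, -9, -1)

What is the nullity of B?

Row reduce to echelon form.
R3 ← R3 − (1/4)·R1: [0, 0, -11/2, 11/2, 33/4]
R4 ← R4 + (5/4)·R1: [0, 0, 3/2, -3/2, -9/4]
R3 ← R3 + (11/8)·R2: [0, 0, 0, 0, 0]
R4 ← R4 − (3/8)·R2: [0, 0, 0, 0, 0]
2 nonzero rows, so rank(B) = 2.
B has 5 columns; by rank–nullity, nullity = 5 − 2 = 3.

3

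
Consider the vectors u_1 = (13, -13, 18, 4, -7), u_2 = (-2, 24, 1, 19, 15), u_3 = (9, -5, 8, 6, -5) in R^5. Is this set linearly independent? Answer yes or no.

Form the matrix with these vectors as rows and row reduce.
R2 ← R2 + (2/13)·R1: [0, 22, 49/13, 255/13, 181/13]
R3 ← R3 − (9/13)·R1: [0, 4, -58/13, 42/13, -2/13]
R3 ← R3 − (2/11)·R2: [0, 0, -736/143, -48/143, -384/143]
3 nonzero rows, so the 3 vectors span a space of dimension 3.
Since 3 = 3, the vectors are linearly independent.

yes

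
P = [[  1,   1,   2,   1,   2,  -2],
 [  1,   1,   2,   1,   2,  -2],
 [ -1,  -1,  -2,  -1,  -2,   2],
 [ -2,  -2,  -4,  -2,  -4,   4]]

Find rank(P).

Row reduce to echelon form.
R2 ← R2 − R1: [0, 0, 0, 0, 0, 0]
R3 ← R3 + R1: [0, 0, 0, 0, 0, 0]
R4 ← R4 + (2)·R1: [0, 0, 0, 0, 0, 0]
Echelon form has 1 nonzero row, so rank(P) = 1.

1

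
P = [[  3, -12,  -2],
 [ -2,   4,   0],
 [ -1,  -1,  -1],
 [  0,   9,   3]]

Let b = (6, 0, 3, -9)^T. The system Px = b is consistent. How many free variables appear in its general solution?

Row reduce the augmented matrix [P | b].
R2 ← R2 + (2/3)·R1: [0, -4, -4/3, 4]
R3 ← R3 + (1/3)·R1: [0, -5, -5/3, 5]
R3 ← R3 − (5/4)·R2: [0, 0, 0, 0]
R4 ← R4 + (9/4)·R2: [0, 0, 0, 0]
The echelon form has 2 nonzero rows, and every pivot lies in the first 3 columns, so rank(P) = rank([P|b]) = 2.
The system is consistent.
Free variables = (unknowns) − (rank) = 3 − 2 = 1.

1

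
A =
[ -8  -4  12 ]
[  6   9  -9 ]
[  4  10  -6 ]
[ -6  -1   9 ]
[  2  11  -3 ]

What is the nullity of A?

1

Row reduce to echelon form.
R2 ← R2 + (3/4)·R1: [0, 6, 0]
R3 ← R3 + (1/2)·R1: [0, 8, 0]
R4 ← R4 − (3/4)·R1: [0, 2, 0]
R5 ← R5 + (1/4)·R1: [0, 10, 0]
R3 ← R3 − (4/3)·R2: [0, 0, 0]
R4 ← R4 − (1/3)·R2: [0, 0, 0]
R5 ← R5 − (5/3)·R2: [0, 0, 0]
2 nonzero rows, so rank(A) = 2.
A has 3 columns; by rank–nullity, nullity = 3 − 2 = 1.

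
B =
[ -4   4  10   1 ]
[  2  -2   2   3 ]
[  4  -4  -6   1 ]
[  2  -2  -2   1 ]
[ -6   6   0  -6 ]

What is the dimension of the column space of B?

Row reduce to echelon form.
R2 ← R2 + (1/2)·R1: [0, 0, 7, 7/2]
R3 ← R3 + R1: [0, 0, 4, 2]
R4 ← R4 + (1/2)·R1: [0, 0, 3, 3/2]
R5 ← R5 − (3/2)·R1: [0, 0, -15, -15/2]
R3 ← R3 − (4/7)·R2: [0, 0, 0, 0]
R4 ← R4 − (3/7)·R2: [0, 0, 0, 0]
R5 ← R5 + (15/7)·R2: [0, 0, 0, 0]
Echelon form has 2 nonzero rows, so rank(B) = 2.
The column space has dimension equal to the rank: 2.

2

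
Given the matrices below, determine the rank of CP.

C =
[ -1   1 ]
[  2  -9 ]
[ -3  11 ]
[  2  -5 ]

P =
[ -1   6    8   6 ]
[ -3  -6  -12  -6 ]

2

First compute CP:
[[ -2, -12, -20, -12],
 [ 25,  66, 124,  66],
 [-30, -84, -156, -84],
 [ 13,  42,  76,  42]]
Now row reduce the product.
R2 ← R2 + (25/2)·R1: [0, -84, -126, -84]
R3 ← R3 − (15)·R1: [0, 96, 144, 96]
R4 ← R4 + (13/2)·R1: [0, -36, -54, -36]
R3 ← R3 + (8/7)·R2: [0, 0, 0, 0]
R4 ← R4 − (3/7)·R2: [0, 0, 0, 0]
2 nonzero rows, so rank(CP) = 2.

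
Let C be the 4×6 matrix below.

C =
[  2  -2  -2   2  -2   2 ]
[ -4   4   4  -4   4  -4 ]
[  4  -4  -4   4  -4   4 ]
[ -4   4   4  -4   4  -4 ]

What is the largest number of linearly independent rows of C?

Row reduce to echelon form.
R2 ← R2 + (2)·R1: [0, 0, 0, 0, 0, 0]
R3 ← R3 − (2)·R1: [0, 0, 0, 0, 0, 0]
R4 ← R4 + (2)·R1: [0, 0, 0, 0, 0, 0]
Echelon form has 1 nonzero row, so rank(C) = 1.
The rank gives the maximum number of linearly independent rows: 1.

1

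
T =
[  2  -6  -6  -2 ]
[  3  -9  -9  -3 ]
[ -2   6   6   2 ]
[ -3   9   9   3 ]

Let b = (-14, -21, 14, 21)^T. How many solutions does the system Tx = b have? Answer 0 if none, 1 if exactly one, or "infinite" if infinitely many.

Row reduce the augmented matrix [T | b].
R2 ← R2 − (3/2)·R1: [0, 0, 0, 0, 0]
R3 ← R3 + R1: [0, 0, 0, 0, 0]
R4 ← R4 + (3/2)·R1: [0, 0, 0, 0, 0]
The echelon form has 1 nonzero rows, and every pivot lies in the first 4 columns, so rank(T) = rank([T|b]) = 1.
The system is consistent.
rank = 1 < 4 unknowns, so there are infinitely many solutions.

infinite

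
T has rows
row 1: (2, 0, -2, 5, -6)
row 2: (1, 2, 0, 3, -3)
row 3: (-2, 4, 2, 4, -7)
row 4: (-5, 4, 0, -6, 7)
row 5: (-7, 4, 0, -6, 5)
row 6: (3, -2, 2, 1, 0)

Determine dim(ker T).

Row reduce to echelon form.
R2 ← R2 − (1/2)·R1: [0, 2, 1, 1/2, 0]
R3 ← R3 + R1: [0, 4, 0, 9, -13]
R4 ← R4 + (5/2)·R1: [0, 4, -5, 13/2, -8]
R5 ← R5 + (7/2)·R1: [0, 4, -7, 23/2, -16]
R6 ← R6 − (3/2)·R1: [0, -2, 5, -13/2, 9]
R3 ← R3 − (2)·R2: [0, 0, -2, 8, -13]
R4 ← R4 − (2)·R2: [0, 0, -7, 11/2, -8]
R5 ← R5 − (2)·R2: [0, 0, -9, 21/2, -16]
R6 ← R6 + R2: [0, 0, 6, -6, 9]
R4 ← R4 − (7/2)·R3: [0, 0, 0, -45/2, 75/2]
R5 ← R5 − (9/2)·R3: [0, 0, 0, -51/2, 85/2]
R6 ← R6 + (3)·R3: [0, 0, 0, 18, -30]
R5 ← R5 − (17/15)·R4: [0, 0, 0, 0, 0]
R6 ← R6 + (4/5)·R4: [0, 0, 0, 0, 0]
4 nonzero rows, so rank(T) = 4.
T has 5 columns; by rank–nullity, nullity = 5 − 4 = 1.

1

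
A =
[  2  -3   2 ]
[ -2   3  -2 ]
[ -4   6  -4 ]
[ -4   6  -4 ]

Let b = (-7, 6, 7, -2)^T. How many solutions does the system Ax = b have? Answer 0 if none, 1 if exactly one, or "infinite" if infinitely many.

0

Row reduce the augmented matrix [A | b].
R2 ← R2 + R1: [0, 0, 0, -1]
R3 ← R3 + (2)·R1: [0, 0, 0, -7]
R4 ← R4 + (2)·R1: [0, 0, 0, -16]
R3 ← R3 − (7)·R2: [0, 0, 0, 0]
R4 ← R4 − (16)·R2: [0, 0, 0, 0]
The echelon form has 2 nonzero rows; the last pivot sits in the augmented column, so rank(A) = 1 but rank([A|b]) = 2.
Since the ranks differ, the system is inconsistent.
It has no solutions.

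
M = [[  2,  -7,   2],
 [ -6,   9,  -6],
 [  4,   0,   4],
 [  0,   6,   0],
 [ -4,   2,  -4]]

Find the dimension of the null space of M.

1

Row reduce to echelon form.
R2 ← R2 + (3)·R1: [0, -12, 0]
R3 ← R3 − (2)·R1: [0, 14, 0]
R5 ← R5 + (2)·R1: [0, -12, 0]
R3 ← R3 + (7/6)·R2: [0, 0, 0]
R4 ← R4 + (1/2)·R2: [0, 0, 0]
R5 ← R5 − R2: [0, 0, 0]
2 nonzero rows, so rank(M) = 2.
M has 3 columns; by rank–nullity, nullity = 3 − 2 = 1.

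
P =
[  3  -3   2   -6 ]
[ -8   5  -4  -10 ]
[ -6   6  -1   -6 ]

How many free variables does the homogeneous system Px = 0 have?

1

Row reduce to echelon form.
R2 ← R2 + (8/3)·R1: [0, -3, 4/3, -26]
R3 ← R3 + (2)·R1: [0, 0, 3, -18]
3 nonzero rows, so rank(P) = 3.
P has 4 columns; by rank–nullity, nullity = 4 − 3 = 1.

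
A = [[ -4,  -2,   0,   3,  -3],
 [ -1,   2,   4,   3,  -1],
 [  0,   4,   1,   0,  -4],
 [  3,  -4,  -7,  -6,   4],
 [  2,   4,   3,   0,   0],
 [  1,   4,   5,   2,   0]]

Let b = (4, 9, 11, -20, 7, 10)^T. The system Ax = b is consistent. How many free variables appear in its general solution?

2

Row reduce the augmented matrix [A | b].
R2 ← R2 − (1/4)·R1: [0, 5/2, 4, 9/4, -1/4, 8]
R4 ← R4 + (3/4)·R1: [0, -11/2, -7, -15/4, 7/4, -17]
R5 ← R5 + (1/2)·R1: [0, 3, 3, 3/2, -3/2, 9]
R6 ← R6 + (1/4)·R1: [0, 7/2, 5, 11/4, -3/4, 11]
R3 ← R3 − (8/5)·R2: [0, 0, -27/5, -18/5, -18/5, -9/5]
R4 ← R4 + (11/5)·R2: [0, 0, 9/5, 6/5, 6/5, 3/5]
R5 ← R5 − (6/5)·R2: [0, 0, -9/5, -6/5, -6/5, -3/5]
R6 ← R6 − (7/5)·R2: [0, 0, -3/5, -2/5, -2/5, -1/5]
R4 ← R4 + (1/3)·R3: [0, 0, 0, 0, 0, 0]
R5 ← R5 − (1/3)·R3: [0, 0, 0, 0, 0, 0]
R6 ← R6 − (1/9)·R3: [0, 0, 0, 0, 0, 0]
The echelon form has 3 nonzero rows, and every pivot lies in the first 5 columns, so rank(A) = rank([A|b]) = 3.
The system is consistent.
Free variables = (unknowns) − (rank) = 5 − 3 = 2.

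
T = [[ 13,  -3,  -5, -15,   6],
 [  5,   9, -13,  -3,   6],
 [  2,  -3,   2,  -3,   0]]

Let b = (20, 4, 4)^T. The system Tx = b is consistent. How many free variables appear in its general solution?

Row reduce the augmented matrix [T | b].
R2 ← R2 − (5/13)·R1: [0, 132/13, -144/13, 36/13, 48/13, -48/13]
R3 ← R3 − (2/13)·R1: [0, -33/13, 36/13, -9/13, -12/13, 12/13]
R3 ← R3 + (1/4)·R2: [0, 0, 0, 0, 0, 0]
The echelon form has 2 nonzero rows, and every pivot lies in the first 5 columns, so rank(T) = rank([T|b]) = 2.
The system is consistent.
Free variables = (unknowns) − (rank) = 5 − 2 = 3.

3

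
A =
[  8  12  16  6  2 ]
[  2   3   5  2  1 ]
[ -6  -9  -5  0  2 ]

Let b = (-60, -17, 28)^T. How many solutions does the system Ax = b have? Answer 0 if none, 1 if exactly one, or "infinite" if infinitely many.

infinite

Row reduce the augmented matrix [A | b].
R2 ← R2 − (1/4)·R1: [0, 0, 1, 1/2, 1/2, -2]
R3 ← R3 + (3/4)·R1: [0, 0, 7, 9/2, 7/2, -17]
R3 ← R3 − (7)·R2: [0, 0, 0, 1, 0, -3]
The echelon form has 3 nonzero rows, and every pivot lies in the first 5 columns, so rank(A) = rank([A|b]) = 3.
The system is consistent.
rank = 3 < 5 unknowns, so there are infinitely many solutions.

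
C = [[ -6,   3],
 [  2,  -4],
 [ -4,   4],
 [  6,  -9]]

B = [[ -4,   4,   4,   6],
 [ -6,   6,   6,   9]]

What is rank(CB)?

1

First compute CB:
[[  6,  -6,  -6,  -9],
 [ 16, -16, -16, -24],
 [ -8,   8,   8,  12],
 [ 30, -30, -30, -45]]
Now row reduce the product.
R2 ← R2 − (8/3)·R1: [0, 0, 0, 0]
R3 ← R3 + (4/3)·R1: [0, 0, 0, 0]
R4 ← R4 − (5)·R1: [0, 0, 0, 0]
1 nonzero row, so rank(CB) = 1.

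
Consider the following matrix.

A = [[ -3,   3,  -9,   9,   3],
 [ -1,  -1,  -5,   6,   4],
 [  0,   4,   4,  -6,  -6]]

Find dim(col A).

Row reduce to echelon form.
R2 ← R2 − (1/3)·R1: [0, -2, -2, 3, 3]
R3 ← R3 + (2)·R2: [0, 0, 0, 0, 0]
Echelon form has 2 nonzero rows, so rank(A) = 2.
The column space has dimension equal to the rank: 2.

2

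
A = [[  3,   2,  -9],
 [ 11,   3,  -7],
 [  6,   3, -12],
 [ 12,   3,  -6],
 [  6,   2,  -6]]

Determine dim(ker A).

1

Row reduce to echelon form.
R2 ← R2 − (11/3)·R1: [0, -13/3, 26]
R3 ← R3 − (2)·R1: [0, -1, 6]
R4 ← R4 − (4)·R1: [0, -5, 30]
R5 ← R5 − (2)·R1: [0, -2, 12]
R3 ← R3 − (3/13)·R2: [0, 0, 0]
R4 ← R4 − (15/13)·R2: [0, 0, 0]
R5 ← R5 − (6/13)·R2: [0, 0, 0]
2 nonzero rows, so rank(A) = 2.
A has 3 columns; by rank–nullity, nullity = 3 − 2 = 1.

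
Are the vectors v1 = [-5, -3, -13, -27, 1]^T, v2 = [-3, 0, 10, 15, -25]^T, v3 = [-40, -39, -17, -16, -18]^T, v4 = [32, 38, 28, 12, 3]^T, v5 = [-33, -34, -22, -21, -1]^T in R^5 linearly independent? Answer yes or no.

Form the matrix with these vectors as rows and row reduce.
R2 ← R2 − (3/5)·R1: [0, 9/5, 89/5, 156/5, -128/5]
R3 ← R3 − (8)·R1: [0, -15, 87, 200, -26]
R4 ← R4 + (32/5)·R1: [0, 94/5, -276/5, -804/5, 47/5]
R5 ← R5 − (33/5)·R1: [0, -71/5, 319/5, 786/5, -38/5]
R3 ← R3 + (25/3)·R2: [0, 0, 706/3, 460, -718/3]
R4 ← R4 − (94/9)·R2: [0, 0, -2170/9, -1460/3, 2491/9]
R5 ← R5 + (71/9)·R2: [0, 0, 1838/9, 1210/3, -1886/9]
R4 ← R4 + (1085/1059)·R3: [0, 0, 0, -16280/1059, 33431/1059]
R5 ← R5 − (919/1059)·R3: [0, 0, 0, 4390/1059, -1972/1059]
R5 ← R5 + (439/1628)·R4: [0, 0, 0, 0, 10827/1628]
5 nonzero rows, so the 5 vectors span a space of dimension 5.
Since 5 = 5, the vectors are linearly independent.

yes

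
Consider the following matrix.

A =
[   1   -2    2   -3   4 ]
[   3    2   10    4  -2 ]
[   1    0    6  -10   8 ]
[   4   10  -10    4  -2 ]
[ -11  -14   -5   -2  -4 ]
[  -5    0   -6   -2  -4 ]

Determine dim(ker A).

Row reduce to echelon form.
R2 ← R2 − (3)·R1: [0, 8, 4, 13, -14]
R3 ← R3 − R1: [0, 2, 4, -7, 4]
R4 ← R4 − (4)·R1: [0, 18, -18, 16, -18]
R5 ← R5 + (11)·R1: [0, -36, 17, -35, 40]
R6 ← R6 + (5)·R1: [0, -10, 4, -17, 16]
R3 ← R3 − (1/4)·R2: [0, 0, 3, -41/4, 15/2]
R4 ← R4 − (9/4)·R2: [0, 0, -27, -53/4, 27/2]
R5 ← R5 + (9/2)·R2: [0, 0, 35, 47/2, -23]
R6 ← R6 + (5/4)·R2: [0, 0, 9, -3/4, -3/2]
R4 ← R4 + (9)·R3: [0, 0, 0, -211/2, 81]
R5 ← R5 − (35/3)·R3: [0, 0, 0, 1717/12, -221/2]
R6 ← R6 − (3)·R3: [0, 0, 0, 30, -24]
R5 ← R5 + (1717/1266)·R4: [0, 0, 0, 0, -136/211]
R6 ← R6 + (60/211)·R4: [0, 0, 0, 0, -204/211]
R6 ← R6 − (3/2)·R5: [0, 0, 0, 0, 0]
5 nonzero rows, so rank(A) = 5.
A has 5 columns; by rank–nullity, nullity = 5 − 5 = 0.

0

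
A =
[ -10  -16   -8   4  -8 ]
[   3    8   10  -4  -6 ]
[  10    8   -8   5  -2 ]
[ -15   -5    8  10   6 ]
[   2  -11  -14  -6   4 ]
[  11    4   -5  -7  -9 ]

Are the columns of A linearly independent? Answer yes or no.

no

Row reduce A to echelon form.
R2 ← R2 + (3/10)·R1: [0, 16/5, 38/5, -14/5, -42/5]
R3 ← R3 + R1: [0, -8, -16, 9, -10]
R4 ← R4 − (3/2)·R1: [0, 19, 20, 4, 18]
R5 ← R5 + (1/5)·R1: [0, -71/5, -78/5, -26/5, 12/5]
R6 ← R6 + (11/10)·R1: [0, -68/5, -69/5, -13/5, -89/5]
R3 ← R3 + (5/2)·R2: [0, 0, 3, 2, -31]
R4 ← R4 − (95/16)·R2: [0, 0, -201/8, 165/8, 543/8]
R5 ← R5 + (71/16)·R2: [0, 0, 145/8, -141/8, -279/8]
R6 ← R6 + (17/4)·R2: [0, 0, 37/2, -29/2, -107/2]
R4 ← R4 + (67/8)·R3: [0, 0, 0, 299/8, -767/4]
R5 ← R5 − (145/24)·R3: [0, 0, 0, -713/24, 1829/12]
R6 ← R6 − (37/6)·R3: [0, 0, 0, -161/6, 413/3]
R5 ← R5 + (31/39)·R4: [0, 0, 0, 0, 0]
R6 ← R6 + (28/39)·R4: [0, 0, 0, 0, 0]
4 pivots among 5 columns.
Only 4 < 5 pivot columns, so the columns are linearly dependent.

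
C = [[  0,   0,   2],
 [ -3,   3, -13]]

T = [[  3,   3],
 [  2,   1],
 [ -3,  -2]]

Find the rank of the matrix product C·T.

First compute CT:
[[ -6,  -4],
 [ 36,  20]]
Now row reduce the product.
R2 ← R2 + (6)·R1: [0, -4]
2 nonzero rows, so rank(CT) = 2.

2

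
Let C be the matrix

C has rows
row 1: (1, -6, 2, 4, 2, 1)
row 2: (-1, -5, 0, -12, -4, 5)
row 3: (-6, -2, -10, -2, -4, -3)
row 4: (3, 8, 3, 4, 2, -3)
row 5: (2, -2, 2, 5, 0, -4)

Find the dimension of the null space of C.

1

Row reduce to echelon form.
R2 ← R2 + R1: [0, -11, 2, -8, -2, 6]
R3 ← R3 + (6)·R1: [0, -38, 2, 22, 8, 3]
R4 ← R4 − (3)·R1: [0, 26, -3, -8, -4, -6]
R5 ← R5 − (2)·R1: [0, 10, -2, -3, -4, -6]
R3 ← R3 − (38/11)·R2: [0, 0, -54/11, 546/11, 164/11, -195/11]
R4 ← R4 + (26/11)·R2: [0, 0, 19/11, -296/11, -96/11, 90/11]
R5 ← R5 + (10/11)·R2: [0, 0, -2/11, -113/11, -64/11, -6/11]
R4 ← R4 + (19/54)·R3: [0, 0, 0, -85/9, -94/27, 35/18]
R5 ← R5 − (1/27)·R3: [0, 0, 0, -109/9, -172/27, 1/9]
R5 ← R5 − (109/85)·R4: [0, 0, 0, 0, -162/85, -81/34]
5 nonzero rows, so rank(C) = 5.
C has 6 columns; by rank–nullity, nullity = 6 − 5 = 1.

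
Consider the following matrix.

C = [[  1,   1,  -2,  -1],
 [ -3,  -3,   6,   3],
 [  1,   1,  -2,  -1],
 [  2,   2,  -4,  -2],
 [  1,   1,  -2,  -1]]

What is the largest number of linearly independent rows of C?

1

Row reduce to echelon form.
R2 ← R2 + (3)·R1: [0, 0, 0, 0]
R3 ← R3 − R1: [0, 0, 0, 0]
R4 ← R4 − (2)·R1: [0, 0, 0, 0]
R5 ← R5 − R1: [0, 0, 0, 0]
Echelon form has 1 nonzero row, so rank(C) = 1.
The rank gives the maximum number of linearly independent rows: 1.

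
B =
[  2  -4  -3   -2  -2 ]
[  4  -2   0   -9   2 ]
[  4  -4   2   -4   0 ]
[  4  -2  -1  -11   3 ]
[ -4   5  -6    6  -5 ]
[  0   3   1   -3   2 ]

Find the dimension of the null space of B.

1

Row reduce to echelon form.
R2 ← R2 − (2)·R1: [0, 6, 6, -5, 6]
R3 ← R3 − (2)·R1: [0, 4, 8, 0, 4]
R4 ← R4 − (2)·R1: [0, 6, 5, -7, 7]
R5 ← R5 + (2)·R1: [0, -3, -12, 2, -9]
R3 ← R3 − (2/3)·R2: [0, 0, 4, 10/3, 0]
R4 ← R4 − R2: [0, 0, -1, -2, 1]
R5 ← R5 + (1/2)·R2: [0, 0, -9, -1/2, -6]
R6 ← R6 − (1/2)·R2: [0, 0, -2, -1/2, -1]
R4 ← R4 + (1/4)·R3: [0, 0, 0, -7/6, 1]
R5 ← R5 + (9/4)·R3: [0, 0, 0, 7, -6]
R6 ← R6 + (1/2)·R3: [0, 0, 0, 7/6, -1]
R5 ← R5 + (6)·R4: [0, 0, 0, 0, 0]
R6 ← R6 + R4: [0, 0, 0, 0, 0]
4 nonzero rows, so rank(B) = 4.
B has 5 columns; by rank–nullity, nullity = 5 − 4 = 1.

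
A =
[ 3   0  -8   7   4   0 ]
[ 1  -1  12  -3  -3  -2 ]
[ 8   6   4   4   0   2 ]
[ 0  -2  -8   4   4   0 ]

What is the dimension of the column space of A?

4

Row reduce to echelon form.
R2 ← R2 − (1/3)·R1: [0, -1, 44/3, -16/3, -13/3, -2]
R3 ← R3 − (8/3)·R1: [0, 6, 76/3, -44/3, -32/3, 2]
R3 ← R3 + (6)·R2: [0, 0, 340/3, -140/3, -110/3, -10]
R4 ← R4 − (2)·R2: [0, 0, -112/3, 44/3, 38/3, 4]
R4 ← R4 + (28/85)·R3: [0, 0, 0, -12/17, 10/17, 12/17]
Echelon form has 4 nonzero rows, so rank(A) = 4.
The column space has dimension equal to the rank: 4.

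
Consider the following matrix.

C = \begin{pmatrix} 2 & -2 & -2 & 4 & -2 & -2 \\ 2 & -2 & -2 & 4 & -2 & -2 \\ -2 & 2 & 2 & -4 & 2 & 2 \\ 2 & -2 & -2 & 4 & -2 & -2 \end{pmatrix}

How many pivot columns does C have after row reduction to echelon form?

1

Row reduce to echelon form.
R2 ← R2 − R1: [0, 0, 0, 0, 0, 0]
R3 ← R3 + R1: [0, 0, 0, 0, 0, 0]
R4 ← R4 − R1: [0, 0, 0, 0, 0, 0]
Echelon form has 1 nonzero row, so rank(C) = 1.
Each nonzero row contributes one pivot column: 1 pivot columns.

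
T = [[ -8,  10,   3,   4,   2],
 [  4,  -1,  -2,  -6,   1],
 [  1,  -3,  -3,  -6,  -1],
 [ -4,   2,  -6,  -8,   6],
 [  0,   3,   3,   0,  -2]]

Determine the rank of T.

Row reduce to echelon form.
R2 ← R2 + (1/2)·R1: [0, 4, -1/2, -4, 2]
R3 ← R3 + (1/8)·R1: [0, -7/4, -21/8, -11/2, -3/4]
R4 ← R4 − (1/2)·R1: [0, -3, -15/2, -10, 5]
R3 ← R3 + (7/16)·R2: [0, 0, -91/32, -29/4, 1/8]
R4 ← R4 + (3/4)·R2: [0, 0, -63/8, -13, 13/2]
R5 ← R5 − (3/4)·R2: [0, 0, 27/8, 3, -7/2]
R4 ← R4 − (36/13)·R3: [0, 0, 0, 92/13, 80/13]
R5 ← R5 + (108/91)·R3: [0, 0, 0, -510/91, -305/91]
R5 ← R5 + (255/322)·R4: [0, 0, 0, 0, 35/23]
Echelon form has 5 nonzero rows, so rank(T) = 5.

5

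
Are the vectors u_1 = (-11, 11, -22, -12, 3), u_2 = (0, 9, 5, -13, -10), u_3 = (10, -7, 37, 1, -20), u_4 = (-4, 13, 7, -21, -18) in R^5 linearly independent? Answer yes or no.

no

Form the matrix with these vectors as rows and row reduce.
R3 ← R3 + (10/11)·R1: [0, 3, 17, -109/11, -190/11]
R4 ← R4 − (4/11)·R1: [0, 9, 15, -183/11, -210/11]
R3 ← R3 − (1/3)·R2: [0, 0, 46/3, -184/33, -460/33]
R4 ← R4 − R2: [0, 0, 10, -40/11, -100/11]
R4 ← R4 − (15/23)·R3: [0, 0, 0, 0, 0]
3 nonzero rows, so the 4 vectors span a space of dimension 3.
Since 3 < 4, the vectors are linearly dependent.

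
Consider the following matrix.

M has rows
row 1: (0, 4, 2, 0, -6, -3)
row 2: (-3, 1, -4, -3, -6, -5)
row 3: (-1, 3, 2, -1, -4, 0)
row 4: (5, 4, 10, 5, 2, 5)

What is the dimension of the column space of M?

3

Row reduce to echelon form.
Swap R1 ↔ R2
R3 ← R3 − (1/3)·R1: [0, 8/3, 10/3, 0, -2, 5/3]
R4 ← R4 + (5/3)·R1: [0, 17/3, 10/3, 0, -8, -10/3]
R3 ← R3 − (2/3)·R2: [0, 0, 2, 0, 2, 11/3]
R4 ← R4 − (17/12)·R2: [0, 0, 1/2, 0, 1/2, 11/12]
R4 ← R4 − (1/4)·R3: [0, 0, 0, 0, 0, 0]
Echelon form has 3 nonzero rows, so rank(M) = 3.
The column space has dimension equal to the rank: 3.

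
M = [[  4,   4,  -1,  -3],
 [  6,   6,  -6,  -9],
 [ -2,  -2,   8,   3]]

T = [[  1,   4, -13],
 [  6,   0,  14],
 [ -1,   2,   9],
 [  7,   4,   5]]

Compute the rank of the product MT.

First compute MT:
[[  8,   2, -20],
 [-15, -24, -93],
 [ -1,  20,  85]]
Now row reduce the product.
R2 ← R2 + (15/8)·R1: [0, -81/4, -261/2]
R3 ← R3 + (1/8)·R1: [0, 81/4, 165/2]
R3 ← R3 + R2: [0, 0, -48]
3 nonzero rows, so rank(MT) = 3.

3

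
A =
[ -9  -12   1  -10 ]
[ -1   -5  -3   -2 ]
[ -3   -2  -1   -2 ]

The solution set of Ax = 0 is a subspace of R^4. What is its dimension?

Row reduce to echelon form.
R2 ← R2 − (1/9)·R1: [0, -11/3, -28/9, -8/9]
R3 ← R3 − (1/3)·R1: [0, 2, -4/3, 4/3]
R3 ← R3 + (6/11)·R2: [0, 0, -100/33, 28/33]
3 nonzero rows, so rank(A) = 3.
A has 4 columns; by rank–nullity, nullity = 4 − 3 = 1.

1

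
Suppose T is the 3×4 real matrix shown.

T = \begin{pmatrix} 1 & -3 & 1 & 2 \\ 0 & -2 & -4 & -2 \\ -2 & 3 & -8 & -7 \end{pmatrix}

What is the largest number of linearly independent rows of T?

Row reduce to echelon form.
R3 ← R3 + (2)·R1: [0, -3, -6, -3]
R3 ← R3 − (3/2)·R2: [0, 0, 0, 0]
Echelon form has 2 nonzero rows, so rank(T) = 2.
The rank gives the maximum number of linearly independent rows: 2.

2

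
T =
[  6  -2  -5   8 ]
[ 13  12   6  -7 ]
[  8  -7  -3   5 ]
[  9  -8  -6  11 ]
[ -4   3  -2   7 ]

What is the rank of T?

4

Row reduce to echelon form.
R2 ← R2 − (13/6)·R1: [0, 49/3, 101/6, -73/3]
R3 ← R3 − (4/3)·R1: [0, -13/3, 11/3, -17/3]
R4 ← R4 − (3/2)·R1: [0, -5, 3/2, -1]
R5 ← R5 + (2/3)·R1: [0, 5/3, -16/3, 37/3]
R3 ← R3 + (13/49)·R2: [0, 0, 797/98, -594/49]
R4 ← R4 + (15/49)·R2: [0, 0, 326/49, -414/49]
R5 ← R5 − (5/49)·R2: [0, 0, -691/98, 726/49]
R4 ← R4 − (652/797)·R3: [0, 0, 0, 1170/797]
R5 ← R5 + (691/797)·R3: [0, 0, 0, 3432/797]
R5 ← R5 − (44/15)·R4: [0, 0, 0, 0]
Echelon form has 4 nonzero rows, so rank(T) = 4.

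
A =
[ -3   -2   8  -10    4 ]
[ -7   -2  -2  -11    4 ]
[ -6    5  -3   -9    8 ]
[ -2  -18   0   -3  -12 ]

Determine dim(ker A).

Row reduce to echelon form.
R2 ← R2 − (7/3)·R1: [0, 8/3, -62/3, 37/3, -16/3]
R3 ← R3 − (2)·R1: [0, 9, -19, 11, 0]
R4 ← R4 − (2/3)·R1: [0, -50/3, -16/3, 11/3, -44/3]
R3 ← R3 − (27/8)·R2: [0, 0, 203/4, -245/8, 18]
R4 ← R4 + (25/4)·R2: [0, 0, -269/2, 323/4, -48]
R4 ← R4 + (538/203)·R3: [0, 0, 0, -12/29, -60/203]
4 nonzero rows, so rank(A) = 4.
A has 5 columns; by rank–nullity, nullity = 5 − 4 = 1.

1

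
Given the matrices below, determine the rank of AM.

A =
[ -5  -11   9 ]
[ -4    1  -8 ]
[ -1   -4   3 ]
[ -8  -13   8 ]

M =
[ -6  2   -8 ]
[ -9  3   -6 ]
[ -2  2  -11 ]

3

First compute AM:
[[111, -25,   7],
 [ 31, -21, 114],
 [ 36,  -8,  -1],
 [149, -39,  54]]
Now row reduce the product.
R2 ← R2 − (31/111)·R1: [0, -1556/111, 12437/111]
R3 ← R3 − (12/37)·R1: [0, 4/37, -121/37]
R4 ← R4 − (149/111)·R1: [0, -604/111, 4951/111]
R3 ← R3 + (3/389)·R2: [0, 0, -936/389]
R4 ← R4 − (151/389)·R2: [0, 0, 432/389]
R4 ← R4 + (6/13)·R3: [0, 0, 0]
3 nonzero rows, so rank(AM) = 3.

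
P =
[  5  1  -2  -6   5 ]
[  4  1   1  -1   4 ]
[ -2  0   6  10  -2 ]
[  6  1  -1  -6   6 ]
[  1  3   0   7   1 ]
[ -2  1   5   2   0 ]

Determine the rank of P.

4

Row reduce to echelon form.
R2 ← R2 − (4/5)·R1: [0, 1/5, 13/5, 19/5, 0]
R3 ← R3 + (2/5)·R1: [0, 2/5, 26/5, 38/5, 0]
R4 ← R4 − (6/5)·R1: [0, -1/5, 7/5, 6/5, 0]
R5 ← R5 − (1/5)·R1: [0, 14/5, 2/5, 41/5, 0]
R6 ← R6 + (2/5)·R1: [0, 7/5, 21/5, -2/5, 2]
R3 ← R3 − (2)·R2: [0, 0, 0, 0, 0]
R4 ← R4 + R2: [0, 0, 4, 5, 0]
R5 ← R5 − (14)·R2: [0, 0, -36, -45, 0]
R6 ← R6 − (7)·R2: [0, 0, -14, -27, 2]
Swap R3 ↔ R4
R5 ← R5 + (9)·R3: [0, 0, 0, 0, 0]
R6 ← R6 + (7/2)·R3: [0, 0, 0, -19/2, 2]
Swap R4 ↔ R6
Echelon form has 4 nonzero rows, so rank(P) = 4.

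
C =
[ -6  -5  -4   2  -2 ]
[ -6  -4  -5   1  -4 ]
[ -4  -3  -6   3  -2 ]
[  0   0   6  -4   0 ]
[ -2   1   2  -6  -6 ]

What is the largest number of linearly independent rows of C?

Row reduce to echelon form.
R2 ← R2 − R1: [0, 1, -1, -1, -2]
R3 ← R3 − (2/3)·R1: [0, 1/3, -10/3, 5/3, -2/3]
R5 ← R5 − (1/3)·R1: [0, 8/3, 10/3, -20/3, -16/3]
R3 ← R3 − (1/3)·R2: [0, 0, -3, 2, 0]
R5 ← R5 − (8/3)·R2: [0, 0, 6, -4, 0]
R4 ← R4 + (2)·R3: [0, 0, 0, 0, 0]
R5 ← R5 + (2)·R3: [0, 0, 0, 0, 0]
Echelon form has 3 nonzero rows, so rank(C) = 3.
The rank gives the maximum number of linearly independent rows: 3.

3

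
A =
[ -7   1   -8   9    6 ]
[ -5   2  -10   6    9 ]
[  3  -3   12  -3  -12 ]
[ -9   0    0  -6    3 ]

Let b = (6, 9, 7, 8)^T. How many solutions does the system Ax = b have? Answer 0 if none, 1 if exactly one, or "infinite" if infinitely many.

Row reduce the augmented matrix [A | b].
R2 ← R2 − (5/7)·R1: [0, 9/7, -30/7, -3/7, 33/7, 33/7]
R3 ← R3 + (3/7)·R1: [0, -18/7, 60/7, 6/7, -66/7, 67/7]
R4 ← R4 − (9/7)·R1: [0, -9/7, 72/7, -123/7, -33/7, 2/7]
R3 ← R3 + (2)·R2: [0, 0, 0, 0, 0, 19]
R4 ← R4 + R2: [0, 0, 6, -18, 0, 5]
Swap R3 ↔ R4
The echelon form has 4 nonzero rows; the last pivot sits in the augmented column, so rank(A) = 3 but rank([A|b]) = 4.
Since the ranks differ, the system is inconsistent.
It has no solutions.

0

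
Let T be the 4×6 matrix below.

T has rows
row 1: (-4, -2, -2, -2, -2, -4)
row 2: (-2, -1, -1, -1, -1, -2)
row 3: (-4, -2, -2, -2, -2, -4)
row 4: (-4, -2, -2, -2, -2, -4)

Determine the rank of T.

1

Row reduce to echelon form.
R2 ← R2 − (1/2)·R1: [0, 0, 0, 0, 0, 0]
R3 ← R3 − R1: [0, 0, 0, 0, 0, 0]
R4 ← R4 − R1: [0, 0, 0, 0, 0, 0]
Echelon form has 1 nonzero row, so rank(T) = 1.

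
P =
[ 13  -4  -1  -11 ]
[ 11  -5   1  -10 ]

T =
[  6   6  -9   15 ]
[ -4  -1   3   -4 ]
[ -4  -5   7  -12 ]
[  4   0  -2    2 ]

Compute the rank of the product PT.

First compute PT:
[[ 54,  87, -114, 201],
 [ 42,  66, -87, 153]]
Now row reduce the product.
R2 ← R2 − (7/9)·R1: [0, -5/3, 5/3, -10/3]
2 nonzero rows, so rank(PT) = 2.

2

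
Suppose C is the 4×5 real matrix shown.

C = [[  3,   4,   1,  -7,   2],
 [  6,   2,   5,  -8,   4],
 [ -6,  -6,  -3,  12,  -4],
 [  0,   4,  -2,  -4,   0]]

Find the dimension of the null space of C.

Row reduce to echelon form.
R2 ← R2 − (2)·R1: [0, -6, 3, 6, 0]
R3 ← R3 + (2)·R1: [0, 2, -1, -2, 0]
R3 ← R3 + (1/3)·R2: [0, 0, 0, 0, 0]
R4 ← R4 + (2/3)·R2: [0, 0, 0, 0, 0]
2 nonzero rows, so rank(C) = 2.
C has 5 columns; by rank–nullity, nullity = 5 − 2 = 3.

3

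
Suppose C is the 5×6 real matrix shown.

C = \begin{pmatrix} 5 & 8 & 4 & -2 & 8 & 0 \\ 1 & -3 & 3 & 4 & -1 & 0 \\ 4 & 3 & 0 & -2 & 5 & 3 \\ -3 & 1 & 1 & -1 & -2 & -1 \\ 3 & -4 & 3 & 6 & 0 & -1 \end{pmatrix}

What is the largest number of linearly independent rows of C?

4

Row reduce to echelon form.
R2 ← R2 − (1/5)·R1: [0, -23/5, 11/5, 22/5, -13/5, 0]
R3 ← R3 − (4/5)·R1: [0, -17/5, -16/5, -2/5, -7/5, 3]
R4 ← R4 + (3/5)·R1: [0, 29/5, 17/5, -11/5, 14/5, -1]
R5 ← R5 − (3/5)·R1: [0, -44/5, 3/5, 36/5, -24/5, -1]
R3 ← R3 − (17/23)·R2: [0, 0, -111/23, -84/23, 12/23, 3]
R4 ← R4 + (29/23)·R2: [0, 0, 142/23, 77/23, -11/23, -1]
R5 ← R5 − (44/23)·R2: [0, 0, -83/23, -28/23, 4/23, -1]
R4 ← R4 + (142/111)·R3: [0, 0, 0, -49/37, 7/37, 105/37]
R5 ← R5 − (83/111)·R3: [0, 0, 0, 56/37, -8/37, -120/37]
R5 ← R5 + (8/7)·R4: [0, 0, 0, 0, 0, 0]
Echelon form has 4 nonzero rows, so rank(C) = 4.
The rank gives the maximum number of linearly independent rows: 4.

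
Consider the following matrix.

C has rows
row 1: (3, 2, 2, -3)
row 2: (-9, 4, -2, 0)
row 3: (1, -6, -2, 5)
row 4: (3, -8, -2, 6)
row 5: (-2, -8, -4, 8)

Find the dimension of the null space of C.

Row reduce to echelon form.
R2 ← R2 + (3)·R1: [0, 10, 4, -9]
R3 ← R3 − (1/3)·R1: [0, -20/3, -8/3, 6]
R4 ← R4 − R1: [0, -10, -4, 9]
R5 ← R5 + (2/3)·R1: [0, -20/3, -8/3, 6]
R3 ← R3 + (2/3)·R2: [0, 0, 0, 0]
R4 ← R4 + R2: [0, 0, 0, 0]
R5 ← R5 + (2/3)·R2: [0, 0, 0, 0]
2 nonzero rows, so rank(C) = 2.
C has 4 columns; by rank–nullity, nullity = 4 − 2 = 2.

2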